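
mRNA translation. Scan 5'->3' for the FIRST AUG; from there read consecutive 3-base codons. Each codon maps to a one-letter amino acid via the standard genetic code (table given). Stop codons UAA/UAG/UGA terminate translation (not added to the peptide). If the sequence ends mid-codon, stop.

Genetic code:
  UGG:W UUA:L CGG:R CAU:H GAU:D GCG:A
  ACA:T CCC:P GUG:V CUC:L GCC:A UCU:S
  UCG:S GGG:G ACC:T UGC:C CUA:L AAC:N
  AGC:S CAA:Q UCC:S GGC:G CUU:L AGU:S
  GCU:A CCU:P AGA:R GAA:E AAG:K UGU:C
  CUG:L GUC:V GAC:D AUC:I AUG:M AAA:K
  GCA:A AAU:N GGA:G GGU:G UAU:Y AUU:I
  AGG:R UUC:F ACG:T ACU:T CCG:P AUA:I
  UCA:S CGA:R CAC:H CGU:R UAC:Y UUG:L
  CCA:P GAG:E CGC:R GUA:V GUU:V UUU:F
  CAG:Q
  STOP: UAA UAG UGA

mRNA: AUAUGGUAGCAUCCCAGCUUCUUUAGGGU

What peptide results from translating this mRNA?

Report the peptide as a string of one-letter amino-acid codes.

Answer: MVASQLL

Derivation:
start AUG at pos 2
pos 2: AUG -> M; peptide=M
pos 5: GUA -> V; peptide=MV
pos 8: GCA -> A; peptide=MVA
pos 11: UCC -> S; peptide=MVAS
pos 14: CAG -> Q; peptide=MVASQ
pos 17: CUU -> L; peptide=MVASQL
pos 20: CUU -> L; peptide=MVASQLL
pos 23: UAG -> STOP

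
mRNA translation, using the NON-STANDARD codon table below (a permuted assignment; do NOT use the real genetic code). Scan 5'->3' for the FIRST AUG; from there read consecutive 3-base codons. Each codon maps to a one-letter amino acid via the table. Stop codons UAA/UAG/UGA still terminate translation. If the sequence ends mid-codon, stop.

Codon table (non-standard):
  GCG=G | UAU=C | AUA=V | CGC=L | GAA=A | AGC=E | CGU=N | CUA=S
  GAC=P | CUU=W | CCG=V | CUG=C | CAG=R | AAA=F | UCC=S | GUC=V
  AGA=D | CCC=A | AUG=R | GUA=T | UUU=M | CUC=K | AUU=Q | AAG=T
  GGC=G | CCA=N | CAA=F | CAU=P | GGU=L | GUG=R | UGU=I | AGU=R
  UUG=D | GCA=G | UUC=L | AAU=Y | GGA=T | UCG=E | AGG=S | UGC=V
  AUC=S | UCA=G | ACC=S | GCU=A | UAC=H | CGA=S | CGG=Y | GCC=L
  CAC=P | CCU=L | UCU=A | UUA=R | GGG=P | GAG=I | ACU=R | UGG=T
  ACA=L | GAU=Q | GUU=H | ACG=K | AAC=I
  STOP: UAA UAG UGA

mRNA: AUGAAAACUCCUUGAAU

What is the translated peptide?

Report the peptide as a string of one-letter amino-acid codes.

start AUG at pos 0
pos 0: AUG -> R; peptide=R
pos 3: AAA -> F; peptide=RF
pos 6: ACU -> R; peptide=RFR
pos 9: CCU -> L; peptide=RFRL
pos 12: UGA -> STOP

Answer: RFRL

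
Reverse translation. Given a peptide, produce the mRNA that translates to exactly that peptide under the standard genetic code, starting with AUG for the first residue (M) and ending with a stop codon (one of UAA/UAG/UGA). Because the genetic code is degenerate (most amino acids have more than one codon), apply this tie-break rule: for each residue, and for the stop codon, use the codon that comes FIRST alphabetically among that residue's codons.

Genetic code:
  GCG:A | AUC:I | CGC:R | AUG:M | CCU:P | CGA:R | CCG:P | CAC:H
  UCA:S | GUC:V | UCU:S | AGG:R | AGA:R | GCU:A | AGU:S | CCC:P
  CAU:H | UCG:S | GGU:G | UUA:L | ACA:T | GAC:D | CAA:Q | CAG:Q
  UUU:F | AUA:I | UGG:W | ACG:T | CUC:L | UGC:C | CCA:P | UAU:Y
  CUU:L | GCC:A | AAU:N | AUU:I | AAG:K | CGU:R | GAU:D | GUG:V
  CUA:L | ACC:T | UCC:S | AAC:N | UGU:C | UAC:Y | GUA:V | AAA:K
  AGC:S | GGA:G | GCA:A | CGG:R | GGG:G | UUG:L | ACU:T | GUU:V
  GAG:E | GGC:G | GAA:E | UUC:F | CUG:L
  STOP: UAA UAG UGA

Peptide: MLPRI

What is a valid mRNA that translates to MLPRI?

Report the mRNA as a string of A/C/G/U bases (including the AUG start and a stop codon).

Answer: mRNA: AUGCUACCAAGAAUAUAA

Derivation:
residue 1: M -> AUG (start codon)
residue 2: L codons sorted = CUA,CUC,CUG,CUU,UUA,UUG -> pick first = CUA
residue 3: P codons sorted = CCA,CCC,CCG,CCU -> pick first = CCA
residue 4: R codons sorted = AGA,AGG,CGA,CGC,CGG,CGU -> pick first = AGA
residue 5: I codons sorted = AUA,AUC,AUU -> pick first = AUA
terminator: stop codons sorted = UAA,UAG,UGA -> pick first = UAA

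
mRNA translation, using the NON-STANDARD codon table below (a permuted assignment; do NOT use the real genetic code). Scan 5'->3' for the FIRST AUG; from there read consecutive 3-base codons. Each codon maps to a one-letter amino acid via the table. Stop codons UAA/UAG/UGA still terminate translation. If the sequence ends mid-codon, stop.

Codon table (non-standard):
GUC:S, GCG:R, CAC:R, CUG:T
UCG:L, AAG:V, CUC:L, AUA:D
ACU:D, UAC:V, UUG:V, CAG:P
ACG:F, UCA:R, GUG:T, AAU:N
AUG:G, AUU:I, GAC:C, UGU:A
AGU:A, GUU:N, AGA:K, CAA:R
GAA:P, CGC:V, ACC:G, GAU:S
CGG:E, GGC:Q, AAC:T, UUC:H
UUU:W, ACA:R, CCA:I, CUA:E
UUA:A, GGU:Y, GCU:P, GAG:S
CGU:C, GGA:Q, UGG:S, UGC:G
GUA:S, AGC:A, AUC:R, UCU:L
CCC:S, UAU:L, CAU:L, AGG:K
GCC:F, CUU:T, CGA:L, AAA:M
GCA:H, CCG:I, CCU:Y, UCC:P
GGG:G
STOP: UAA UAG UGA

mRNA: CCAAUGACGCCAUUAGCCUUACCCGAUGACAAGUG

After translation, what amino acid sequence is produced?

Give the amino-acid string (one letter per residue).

Answer: GFIAFASSCV

Derivation:
start AUG at pos 3
pos 3: AUG -> G; peptide=G
pos 6: ACG -> F; peptide=GF
pos 9: CCA -> I; peptide=GFI
pos 12: UUA -> A; peptide=GFIA
pos 15: GCC -> F; peptide=GFIAF
pos 18: UUA -> A; peptide=GFIAFA
pos 21: CCC -> S; peptide=GFIAFAS
pos 24: GAU -> S; peptide=GFIAFASS
pos 27: GAC -> C; peptide=GFIAFASSC
pos 30: AAG -> V; peptide=GFIAFASSCV
pos 33: only 2 nt remain (<3), stop (end of mRNA)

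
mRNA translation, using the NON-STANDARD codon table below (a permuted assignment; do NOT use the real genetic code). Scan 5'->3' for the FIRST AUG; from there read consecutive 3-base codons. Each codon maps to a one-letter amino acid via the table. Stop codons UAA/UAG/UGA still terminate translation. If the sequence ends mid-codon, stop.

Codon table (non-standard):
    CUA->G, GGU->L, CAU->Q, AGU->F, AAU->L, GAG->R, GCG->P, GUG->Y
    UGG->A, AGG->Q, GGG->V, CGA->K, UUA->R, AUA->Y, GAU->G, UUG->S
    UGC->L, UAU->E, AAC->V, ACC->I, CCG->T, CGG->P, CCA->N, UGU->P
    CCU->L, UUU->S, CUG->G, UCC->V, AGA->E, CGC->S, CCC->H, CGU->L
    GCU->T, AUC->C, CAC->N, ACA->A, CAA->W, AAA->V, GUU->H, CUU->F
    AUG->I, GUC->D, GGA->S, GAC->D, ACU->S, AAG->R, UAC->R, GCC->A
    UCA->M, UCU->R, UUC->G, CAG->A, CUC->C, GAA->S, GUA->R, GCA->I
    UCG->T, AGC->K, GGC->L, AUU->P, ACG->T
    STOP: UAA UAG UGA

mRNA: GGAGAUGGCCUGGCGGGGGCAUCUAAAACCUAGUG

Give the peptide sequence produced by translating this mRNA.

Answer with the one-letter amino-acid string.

start AUG at pos 4
pos 4: AUG -> I; peptide=I
pos 7: GCC -> A; peptide=IA
pos 10: UGG -> A; peptide=IAA
pos 13: CGG -> P; peptide=IAAP
pos 16: GGG -> V; peptide=IAAPV
pos 19: CAU -> Q; peptide=IAAPVQ
pos 22: CUA -> G; peptide=IAAPVQG
pos 25: AAA -> V; peptide=IAAPVQGV
pos 28: CCU -> L; peptide=IAAPVQGVL
pos 31: AGU -> F; peptide=IAAPVQGVLF
pos 34: only 1 nt remain (<3), stop (end of mRNA)

Answer: IAAPVQGVLF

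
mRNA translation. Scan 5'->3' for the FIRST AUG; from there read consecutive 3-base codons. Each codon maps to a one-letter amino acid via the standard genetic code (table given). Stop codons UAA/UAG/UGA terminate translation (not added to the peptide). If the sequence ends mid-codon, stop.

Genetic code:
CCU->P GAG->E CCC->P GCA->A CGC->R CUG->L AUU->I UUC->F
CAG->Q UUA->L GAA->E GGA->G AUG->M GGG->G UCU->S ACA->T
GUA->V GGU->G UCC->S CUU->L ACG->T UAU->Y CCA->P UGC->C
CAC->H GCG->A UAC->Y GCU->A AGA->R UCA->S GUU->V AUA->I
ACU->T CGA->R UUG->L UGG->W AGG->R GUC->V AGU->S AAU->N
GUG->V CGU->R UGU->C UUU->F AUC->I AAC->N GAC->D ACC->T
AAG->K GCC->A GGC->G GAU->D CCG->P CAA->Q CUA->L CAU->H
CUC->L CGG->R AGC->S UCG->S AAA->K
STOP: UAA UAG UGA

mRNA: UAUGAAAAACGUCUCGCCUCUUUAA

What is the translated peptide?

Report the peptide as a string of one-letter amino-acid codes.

Answer: MKNVSPL

Derivation:
start AUG at pos 1
pos 1: AUG -> M; peptide=M
pos 4: AAA -> K; peptide=MK
pos 7: AAC -> N; peptide=MKN
pos 10: GUC -> V; peptide=MKNV
pos 13: UCG -> S; peptide=MKNVS
pos 16: CCU -> P; peptide=MKNVSP
pos 19: CUU -> L; peptide=MKNVSPL
pos 22: UAA -> STOP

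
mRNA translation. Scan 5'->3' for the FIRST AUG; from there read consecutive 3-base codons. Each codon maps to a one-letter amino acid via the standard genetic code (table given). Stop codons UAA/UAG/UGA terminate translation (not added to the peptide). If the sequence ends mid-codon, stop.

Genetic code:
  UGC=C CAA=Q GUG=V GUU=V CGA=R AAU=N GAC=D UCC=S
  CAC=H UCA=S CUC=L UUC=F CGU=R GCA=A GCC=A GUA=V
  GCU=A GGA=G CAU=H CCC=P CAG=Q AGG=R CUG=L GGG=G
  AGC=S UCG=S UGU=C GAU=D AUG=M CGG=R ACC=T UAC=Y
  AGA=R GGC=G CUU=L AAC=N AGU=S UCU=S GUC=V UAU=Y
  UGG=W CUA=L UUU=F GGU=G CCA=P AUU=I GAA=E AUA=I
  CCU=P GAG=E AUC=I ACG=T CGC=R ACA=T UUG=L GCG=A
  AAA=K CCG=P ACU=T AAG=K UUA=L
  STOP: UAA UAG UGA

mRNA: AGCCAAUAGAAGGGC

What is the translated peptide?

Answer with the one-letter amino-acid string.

no AUG start codon found

Answer: (empty: no AUG start codon)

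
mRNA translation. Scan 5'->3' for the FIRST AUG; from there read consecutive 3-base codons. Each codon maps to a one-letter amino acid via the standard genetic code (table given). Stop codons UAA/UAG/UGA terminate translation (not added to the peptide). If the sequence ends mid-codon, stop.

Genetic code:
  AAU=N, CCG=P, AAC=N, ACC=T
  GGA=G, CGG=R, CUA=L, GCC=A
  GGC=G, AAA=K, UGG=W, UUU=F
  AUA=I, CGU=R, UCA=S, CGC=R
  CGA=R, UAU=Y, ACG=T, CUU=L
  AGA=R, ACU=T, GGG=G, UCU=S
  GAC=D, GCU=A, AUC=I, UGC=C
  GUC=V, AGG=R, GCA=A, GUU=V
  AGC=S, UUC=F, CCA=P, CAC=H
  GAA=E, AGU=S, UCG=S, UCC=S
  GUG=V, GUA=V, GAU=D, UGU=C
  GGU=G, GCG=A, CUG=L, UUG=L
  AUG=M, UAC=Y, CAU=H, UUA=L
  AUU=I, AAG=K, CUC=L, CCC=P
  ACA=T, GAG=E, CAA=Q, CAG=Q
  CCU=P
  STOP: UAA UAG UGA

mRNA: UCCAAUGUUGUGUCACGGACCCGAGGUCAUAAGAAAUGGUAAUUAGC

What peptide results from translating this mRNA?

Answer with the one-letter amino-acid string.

Answer: MLCHGPEVIRNGN

Derivation:
start AUG at pos 4
pos 4: AUG -> M; peptide=M
pos 7: UUG -> L; peptide=ML
pos 10: UGU -> C; peptide=MLC
pos 13: CAC -> H; peptide=MLCH
pos 16: GGA -> G; peptide=MLCHG
pos 19: CCC -> P; peptide=MLCHGP
pos 22: GAG -> E; peptide=MLCHGPE
pos 25: GUC -> V; peptide=MLCHGPEV
pos 28: AUA -> I; peptide=MLCHGPEVI
pos 31: AGA -> R; peptide=MLCHGPEVIR
pos 34: AAU -> N; peptide=MLCHGPEVIRN
pos 37: GGU -> G; peptide=MLCHGPEVIRNG
pos 40: AAU -> N; peptide=MLCHGPEVIRNGN
pos 43: UAG -> STOP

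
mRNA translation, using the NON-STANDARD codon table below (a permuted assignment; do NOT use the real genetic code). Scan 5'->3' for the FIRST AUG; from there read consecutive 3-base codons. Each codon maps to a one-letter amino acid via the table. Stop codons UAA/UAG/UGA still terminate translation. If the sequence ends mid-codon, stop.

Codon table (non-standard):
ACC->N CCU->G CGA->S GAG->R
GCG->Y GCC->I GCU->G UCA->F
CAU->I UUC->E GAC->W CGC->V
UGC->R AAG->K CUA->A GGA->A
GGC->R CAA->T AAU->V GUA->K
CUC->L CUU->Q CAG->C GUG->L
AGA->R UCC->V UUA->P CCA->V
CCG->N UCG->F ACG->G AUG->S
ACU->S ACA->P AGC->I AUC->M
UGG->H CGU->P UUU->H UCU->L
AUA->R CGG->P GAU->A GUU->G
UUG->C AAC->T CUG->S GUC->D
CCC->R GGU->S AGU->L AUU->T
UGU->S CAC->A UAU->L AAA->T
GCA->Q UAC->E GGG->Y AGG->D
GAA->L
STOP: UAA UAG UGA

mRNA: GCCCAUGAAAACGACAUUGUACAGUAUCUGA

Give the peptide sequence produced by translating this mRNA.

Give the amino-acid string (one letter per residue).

Answer: STGPCELM

Derivation:
start AUG at pos 4
pos 4: AUG -> S; peptide=S
pos 7: AAA -> T; peptide=ST
pos 10: ACG -> G; peptide=STG
pos 13: ACA -> P; peptide=STGP
pos 16: UUG -> C; peptide=STGPC
pos 19: UAC -> E; peptide=STGPCE
pos 22: AGU -> L; peptide=STGPCEL
pos 25: AUC -> M; peptide=STGPCELM
pos 28: UGA -> STOP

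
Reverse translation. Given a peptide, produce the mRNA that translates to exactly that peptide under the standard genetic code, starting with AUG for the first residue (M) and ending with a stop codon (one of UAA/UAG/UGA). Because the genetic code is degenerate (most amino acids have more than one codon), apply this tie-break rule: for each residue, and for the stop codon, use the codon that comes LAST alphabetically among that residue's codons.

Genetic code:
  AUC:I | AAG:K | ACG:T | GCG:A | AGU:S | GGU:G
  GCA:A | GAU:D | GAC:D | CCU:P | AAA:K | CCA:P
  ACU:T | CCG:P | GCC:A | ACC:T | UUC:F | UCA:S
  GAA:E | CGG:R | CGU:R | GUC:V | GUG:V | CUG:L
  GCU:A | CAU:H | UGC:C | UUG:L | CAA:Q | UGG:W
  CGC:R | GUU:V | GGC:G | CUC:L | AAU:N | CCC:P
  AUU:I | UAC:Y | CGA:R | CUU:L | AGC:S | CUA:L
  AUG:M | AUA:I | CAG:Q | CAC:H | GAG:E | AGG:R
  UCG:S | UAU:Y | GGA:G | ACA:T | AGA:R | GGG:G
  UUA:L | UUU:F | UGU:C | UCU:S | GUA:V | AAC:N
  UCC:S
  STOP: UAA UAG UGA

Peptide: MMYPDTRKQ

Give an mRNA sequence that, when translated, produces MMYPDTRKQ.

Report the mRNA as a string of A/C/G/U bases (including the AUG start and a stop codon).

residue 1: M -> AUG (start codon)
residue 2: M -> AUG (only codon)
residue 3: Y codons sorted = UAC,UAU -> pick last = UAU
residue 4: P codons sorted = CCA,CCC,CCG,CCU -> pick last = CCU
residue 5: D codons sorted = GAC,GAU -> pick last = GAU
residue 6: T codons sorted = ACA,ACC,ACG,ACU -> pick last = ACU
residue 7: R codons sorted = AGA,AGG,CGA,CGC,CGG,CGU -> pick last = CGU
residue 8: K codons sorted = AAA,AAG -> pick last = AAG
residue 9: Q codons sorted = CAA,CAG -> pick last = CAG
terminator: stop codons sorted = UAA,UAG,UGA -> pick last = UGA

Answer: mRNA: AUGAUGUAUCCUGAUACUCGUAAGCAGUGA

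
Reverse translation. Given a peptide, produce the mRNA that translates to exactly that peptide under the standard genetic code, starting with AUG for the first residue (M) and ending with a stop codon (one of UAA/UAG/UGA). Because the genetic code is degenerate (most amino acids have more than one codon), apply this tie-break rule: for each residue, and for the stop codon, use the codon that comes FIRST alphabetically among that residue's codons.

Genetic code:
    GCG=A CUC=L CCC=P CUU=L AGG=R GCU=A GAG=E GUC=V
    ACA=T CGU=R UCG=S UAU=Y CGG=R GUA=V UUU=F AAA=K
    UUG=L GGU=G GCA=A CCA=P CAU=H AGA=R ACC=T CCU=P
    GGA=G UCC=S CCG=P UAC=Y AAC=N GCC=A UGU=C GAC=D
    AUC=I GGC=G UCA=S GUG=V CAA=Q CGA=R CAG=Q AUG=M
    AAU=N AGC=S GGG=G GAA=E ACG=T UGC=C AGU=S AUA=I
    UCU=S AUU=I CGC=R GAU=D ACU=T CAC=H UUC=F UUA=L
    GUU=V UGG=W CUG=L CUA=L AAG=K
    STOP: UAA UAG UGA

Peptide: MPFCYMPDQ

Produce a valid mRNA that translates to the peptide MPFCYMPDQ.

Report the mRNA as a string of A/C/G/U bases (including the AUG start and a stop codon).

residue 1: M -> AUG (start codon)
residue 2: P codons sorted = CCA,CCC,CCG,CCU -> pick first = CCA
residue 3: F codons sorted = UUC,UUU -> pick first = UUC
residue 4: C codons sorted = UGC,UGU -> pick first = UGC
residue 5: Y codons sorted = UAC,UAU -> pick first = UAC
residue 6: M -> AUG (only codon)
residue 7: P codons sorted = CCA,CCC,CCG,CCU -> pick first = CCA
residue 8: D codons sorted = GAC,GAU -> pick first = GAC
residue 9: Q codons sorted = CAA,CAG -> pick first = CAA
terminator: stop codons sorted = UAA,UAG,UGA -> pick first = UAA

Answer: mRNA: AUGCCAUUCUGCUACAUGCCAGACCAAUAA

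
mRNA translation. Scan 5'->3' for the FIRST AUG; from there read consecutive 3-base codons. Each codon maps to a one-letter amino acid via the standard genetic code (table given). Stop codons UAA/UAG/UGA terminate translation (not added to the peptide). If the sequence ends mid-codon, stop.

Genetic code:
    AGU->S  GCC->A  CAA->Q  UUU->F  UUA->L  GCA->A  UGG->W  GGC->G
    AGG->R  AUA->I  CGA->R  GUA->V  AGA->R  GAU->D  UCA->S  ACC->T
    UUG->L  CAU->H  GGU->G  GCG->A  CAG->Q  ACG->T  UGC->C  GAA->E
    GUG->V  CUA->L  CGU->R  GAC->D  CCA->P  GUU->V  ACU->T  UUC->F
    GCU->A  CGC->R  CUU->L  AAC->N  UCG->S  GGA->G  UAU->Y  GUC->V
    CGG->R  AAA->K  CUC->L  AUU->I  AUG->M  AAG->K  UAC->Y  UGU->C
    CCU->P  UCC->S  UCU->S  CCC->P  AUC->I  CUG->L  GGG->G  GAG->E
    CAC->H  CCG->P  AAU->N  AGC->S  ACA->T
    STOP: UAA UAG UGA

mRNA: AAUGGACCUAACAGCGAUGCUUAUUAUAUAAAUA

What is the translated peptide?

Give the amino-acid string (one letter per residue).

Answer: MDLTAMLII

Derivation:
start AUG at pos 1
pos 1: AUG -> M; peptide=M
pos 4: GAC -> D; peptide=MD
pos 7: CUA -> L; peptide=MDL
pos 10: ACA -> T; peptide=MDLT
pos 13: GCG -> A; peptide=MDLTA
pos 16: AUG -> M; peptide=MDLTAM
pos 19: CUU -> L; peptide=MDLTAML
pos 22: AUU -> I; peptide=MDLTAMLI
pos 25: AUA -> I; peptide=MDLTAMLII
pos 28: UAA -> STOP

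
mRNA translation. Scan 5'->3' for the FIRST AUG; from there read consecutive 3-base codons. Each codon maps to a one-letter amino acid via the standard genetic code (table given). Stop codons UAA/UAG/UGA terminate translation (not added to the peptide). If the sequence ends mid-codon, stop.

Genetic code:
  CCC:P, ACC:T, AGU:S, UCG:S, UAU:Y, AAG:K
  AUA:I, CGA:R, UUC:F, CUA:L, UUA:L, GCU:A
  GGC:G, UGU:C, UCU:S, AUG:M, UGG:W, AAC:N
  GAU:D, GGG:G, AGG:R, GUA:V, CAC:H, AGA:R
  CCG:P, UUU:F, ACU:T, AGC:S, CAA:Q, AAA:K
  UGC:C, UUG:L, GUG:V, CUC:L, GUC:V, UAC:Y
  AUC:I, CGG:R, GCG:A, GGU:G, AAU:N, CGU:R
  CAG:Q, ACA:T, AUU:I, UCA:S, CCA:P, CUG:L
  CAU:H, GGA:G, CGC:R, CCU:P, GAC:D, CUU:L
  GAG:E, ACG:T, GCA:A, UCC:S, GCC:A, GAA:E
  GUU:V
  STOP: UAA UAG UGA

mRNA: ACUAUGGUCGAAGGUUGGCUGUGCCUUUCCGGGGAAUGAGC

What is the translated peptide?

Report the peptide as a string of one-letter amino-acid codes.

start AUG at pos 3
pos 3: AUG -> M; peptide=M
pos 6: GUC -> V; peptide=MV
pos 9: GAA -> E; peptide=MVE
pos 12: GGU -> G; peptide=MVEG
pos 15: UGG -> W; peptide=MVEGW
pos 18: CUG -> L; peptide=MVEGWL
pos 21: UGC -> C; peptide=MVEGWLC
pos 24: CUU -> L; peptide=MVEGWLCL
pos 27: UCC -> S; peptide=MVEGWLCLS
pos 30: GGG -> G; peptide=MVEGWLCLSG
pos 33: GAA -> E; peptide=MVEGWLCLSGE
pos 36: UGA -> STOP

Answer: MVEGWLCLSGE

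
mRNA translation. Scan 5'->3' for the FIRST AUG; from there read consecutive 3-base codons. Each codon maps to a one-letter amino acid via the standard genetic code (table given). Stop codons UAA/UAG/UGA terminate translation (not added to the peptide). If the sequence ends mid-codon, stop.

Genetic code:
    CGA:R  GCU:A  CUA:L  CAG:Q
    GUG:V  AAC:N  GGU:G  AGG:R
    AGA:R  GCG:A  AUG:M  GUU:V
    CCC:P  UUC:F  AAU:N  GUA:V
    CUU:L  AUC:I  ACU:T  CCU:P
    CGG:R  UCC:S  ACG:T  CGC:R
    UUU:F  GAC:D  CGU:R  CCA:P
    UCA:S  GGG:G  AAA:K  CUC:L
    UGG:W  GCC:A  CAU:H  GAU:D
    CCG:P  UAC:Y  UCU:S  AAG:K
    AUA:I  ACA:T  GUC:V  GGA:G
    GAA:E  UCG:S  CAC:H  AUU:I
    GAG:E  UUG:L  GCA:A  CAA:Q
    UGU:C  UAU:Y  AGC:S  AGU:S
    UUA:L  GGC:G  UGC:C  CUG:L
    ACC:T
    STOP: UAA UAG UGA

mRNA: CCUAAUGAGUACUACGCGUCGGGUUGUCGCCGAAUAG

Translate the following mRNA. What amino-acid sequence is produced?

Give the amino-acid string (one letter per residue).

Answer: MSTTRRVVAE

Derivation:
start AUG at pos 4
pos 4: AUG -> M; peptide=M
pos 7: AGU -> S; peptide=MS
pos 10: ACU -> T; peptide=MST
pos 13: ACG -> T; peptide=MSTT
pos 16: CGU -> R; peptide=MSTTR
pos 19: CGG -> R; peptide=MSTTRR
pos 22: GUU -> V; peptide=MSTTRRV
pos 25: GUC -> V; peptide=MSTTRRVV
pos 28: GCC -> A; peptide=MSTTRRVVA
pos 31: GAA -> E; peptide=MSTTRRVVAE
pos 34: UAG -> STOP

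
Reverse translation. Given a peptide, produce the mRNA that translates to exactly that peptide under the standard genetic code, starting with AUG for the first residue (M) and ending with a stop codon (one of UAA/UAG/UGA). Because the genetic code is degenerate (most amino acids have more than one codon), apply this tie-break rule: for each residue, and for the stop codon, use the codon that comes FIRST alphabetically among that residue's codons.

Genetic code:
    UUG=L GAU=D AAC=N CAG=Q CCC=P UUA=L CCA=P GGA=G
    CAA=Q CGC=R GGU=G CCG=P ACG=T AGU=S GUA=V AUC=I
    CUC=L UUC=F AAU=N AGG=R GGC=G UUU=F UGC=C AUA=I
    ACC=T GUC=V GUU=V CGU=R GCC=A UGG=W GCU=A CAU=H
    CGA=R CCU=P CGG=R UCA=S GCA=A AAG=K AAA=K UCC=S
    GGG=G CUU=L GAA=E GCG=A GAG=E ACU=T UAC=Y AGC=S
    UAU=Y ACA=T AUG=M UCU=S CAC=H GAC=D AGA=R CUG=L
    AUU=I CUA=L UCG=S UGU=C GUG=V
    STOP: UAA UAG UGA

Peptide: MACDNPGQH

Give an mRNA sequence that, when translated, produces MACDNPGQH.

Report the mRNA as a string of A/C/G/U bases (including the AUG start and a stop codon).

residue 1: M -> AUG (start codon)
residue 2: A codons sorted = GCA,GCC,GCG,GCU -> pick first = GCA
residue 3: C codons sorted = UGC,UGU -> pick first = UGC
residue 4: D codons sorted = GAC,GAU -> pick first = GAC
residue 5: N codons sorted = AAC,AAU -> pick first = AAC
residue 6: P codons sorted = CCA,CCC,CCG,CCU -> pick first = CCA
residue 7: G codons sorted = GGA,GGC,GGG,GGU -> pick first = GGA
residue 8: Q codons sorted = CAA,CAG -> pick first = CAA
residue 9: H codons sorted = CAC,CAU -> pick first = CAC
terminator: stop codons sorted = UAA,UAG,UGA -> pick first = UAA

Answer: mRNA: AUGGCAUGCGACAACCCAGGACAACACUAA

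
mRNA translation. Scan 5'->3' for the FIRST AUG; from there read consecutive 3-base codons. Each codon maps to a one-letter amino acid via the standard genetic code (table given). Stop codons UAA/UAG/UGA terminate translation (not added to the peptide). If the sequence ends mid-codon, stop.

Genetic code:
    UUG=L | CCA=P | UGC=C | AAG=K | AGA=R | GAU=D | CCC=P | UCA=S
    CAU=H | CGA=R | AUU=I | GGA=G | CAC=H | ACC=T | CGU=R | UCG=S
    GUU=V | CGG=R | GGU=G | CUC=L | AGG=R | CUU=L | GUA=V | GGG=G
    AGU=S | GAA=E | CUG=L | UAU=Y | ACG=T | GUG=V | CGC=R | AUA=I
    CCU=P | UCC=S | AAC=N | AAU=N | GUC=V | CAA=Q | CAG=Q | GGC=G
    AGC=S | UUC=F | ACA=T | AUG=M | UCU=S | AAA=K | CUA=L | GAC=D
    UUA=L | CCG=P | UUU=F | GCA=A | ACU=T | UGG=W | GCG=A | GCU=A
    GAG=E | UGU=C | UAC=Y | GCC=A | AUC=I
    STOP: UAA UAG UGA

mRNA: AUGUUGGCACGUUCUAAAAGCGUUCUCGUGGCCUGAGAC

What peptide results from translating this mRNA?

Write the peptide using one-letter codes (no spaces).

start AUG at pos 0
pos 0: AUG -> M; peptide=M
pos 3: UUG -> L; peptide=ML
pos 6: GCA -> A; peptide=MLA
pos 9: CGU -> R; peptide=MLAR
pos 12: UCU -> S; peptide=MLARS
pos 15: AAA -> K; peptide=MLARSK
pos 18: AGC -> S; peptide=MLARSKS
pos 21: GUU -> V; peptide=MLARSKSV
pos 24: CUC -> L; peptide=MLARSKSVL
pos 27: GUG -> V; peptide=MLARSKSVLV
pos 30: GCC -> A; peptide=MLARSKSVLVA
pos 33: UGA -> STOP

Answer: MLARSKSVLVA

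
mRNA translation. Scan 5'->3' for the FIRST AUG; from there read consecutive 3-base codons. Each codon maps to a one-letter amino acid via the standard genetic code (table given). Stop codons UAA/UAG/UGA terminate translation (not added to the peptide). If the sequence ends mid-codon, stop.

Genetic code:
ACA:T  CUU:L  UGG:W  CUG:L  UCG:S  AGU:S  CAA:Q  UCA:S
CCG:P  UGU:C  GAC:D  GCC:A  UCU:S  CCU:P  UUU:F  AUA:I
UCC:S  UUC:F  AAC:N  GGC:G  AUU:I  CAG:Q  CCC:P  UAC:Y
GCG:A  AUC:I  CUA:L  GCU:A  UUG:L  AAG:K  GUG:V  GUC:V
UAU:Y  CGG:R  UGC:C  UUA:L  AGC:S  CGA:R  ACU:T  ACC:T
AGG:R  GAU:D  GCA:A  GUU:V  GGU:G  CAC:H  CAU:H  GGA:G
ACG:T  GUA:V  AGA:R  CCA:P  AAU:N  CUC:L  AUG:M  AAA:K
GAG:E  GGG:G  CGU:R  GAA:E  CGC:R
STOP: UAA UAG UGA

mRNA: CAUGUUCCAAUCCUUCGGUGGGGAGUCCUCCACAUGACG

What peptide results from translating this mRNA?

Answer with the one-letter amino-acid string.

start AUG at pos 1
pos 1: AUG -> M; peptide=M
pos 4: UUC -> F; peptide=MF
pos 7: CAA -> Q; peptide=MFQ
pos 10: UCC -> S; peptide=MFQS
pos 13: UUC -> F; peptide=MFQSF
pos 16: GGU -> G; peptide=MFQSFG
pos 19: GGG -> G; peptide=MFQSFGG
pos 22: GAG -> E; peptide=MFQSFGGE
pos 25: UCC -> S; peptide=MFQSFGGES
pos 28: UCC -> S; peptide=MFQSFGGESS
pos 31: ACA -> T; peptide=MFQSFGGESST
pos 34: UGA -> STOP

Answer: MFQSFGGESST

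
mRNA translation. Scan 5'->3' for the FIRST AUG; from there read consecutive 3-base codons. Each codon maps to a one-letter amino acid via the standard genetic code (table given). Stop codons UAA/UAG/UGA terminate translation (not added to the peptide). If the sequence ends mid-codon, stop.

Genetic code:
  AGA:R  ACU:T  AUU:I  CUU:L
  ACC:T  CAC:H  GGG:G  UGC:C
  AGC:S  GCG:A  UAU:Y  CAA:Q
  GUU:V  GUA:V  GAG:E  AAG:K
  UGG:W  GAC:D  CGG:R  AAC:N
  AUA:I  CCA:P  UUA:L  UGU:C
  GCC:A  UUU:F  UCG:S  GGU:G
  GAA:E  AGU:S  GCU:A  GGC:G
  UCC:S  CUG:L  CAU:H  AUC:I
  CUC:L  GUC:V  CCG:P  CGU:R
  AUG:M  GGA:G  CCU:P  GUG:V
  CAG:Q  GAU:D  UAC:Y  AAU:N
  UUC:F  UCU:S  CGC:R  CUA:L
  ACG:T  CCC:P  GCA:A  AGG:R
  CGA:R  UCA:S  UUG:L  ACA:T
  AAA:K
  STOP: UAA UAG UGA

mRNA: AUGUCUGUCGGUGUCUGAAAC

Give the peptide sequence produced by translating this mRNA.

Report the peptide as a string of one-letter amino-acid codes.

start AUG at pos 0
pos 0: AUG -> M; peptide=M
pos 3: UCU -> S; peptide=MS
pos 6: GUC -> V; peptide=MSV
pos 9: GGU -> G; peptide=MSVG
pos 12: GUC -> V; peptide=MSVGV
pos 15: UGA -> STOP

Answer: MSVGV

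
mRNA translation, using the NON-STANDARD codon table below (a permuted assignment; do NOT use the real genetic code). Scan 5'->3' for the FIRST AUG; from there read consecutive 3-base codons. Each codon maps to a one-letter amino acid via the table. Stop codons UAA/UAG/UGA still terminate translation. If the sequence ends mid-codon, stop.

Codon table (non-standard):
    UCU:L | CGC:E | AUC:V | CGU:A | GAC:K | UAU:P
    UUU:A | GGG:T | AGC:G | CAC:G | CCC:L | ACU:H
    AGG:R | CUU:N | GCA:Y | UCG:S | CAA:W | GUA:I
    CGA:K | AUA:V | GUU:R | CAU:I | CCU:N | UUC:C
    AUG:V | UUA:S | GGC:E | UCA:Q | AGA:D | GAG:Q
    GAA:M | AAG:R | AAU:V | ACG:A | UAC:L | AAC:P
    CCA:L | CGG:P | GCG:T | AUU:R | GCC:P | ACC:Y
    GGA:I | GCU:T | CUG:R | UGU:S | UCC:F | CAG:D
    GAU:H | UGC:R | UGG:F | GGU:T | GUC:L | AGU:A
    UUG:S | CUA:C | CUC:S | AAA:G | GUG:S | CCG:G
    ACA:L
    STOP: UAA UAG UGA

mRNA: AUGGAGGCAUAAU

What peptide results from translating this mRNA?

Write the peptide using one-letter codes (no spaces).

Answer: VQY

Derivation:
start AUG at pos 0
pos 0: AUG -> V; peptide=V
pos 3: GAG -> Q; peptide=VQ
pos 6: GCA -> Y; peptide=VQY
pos 9: UAA -> STOP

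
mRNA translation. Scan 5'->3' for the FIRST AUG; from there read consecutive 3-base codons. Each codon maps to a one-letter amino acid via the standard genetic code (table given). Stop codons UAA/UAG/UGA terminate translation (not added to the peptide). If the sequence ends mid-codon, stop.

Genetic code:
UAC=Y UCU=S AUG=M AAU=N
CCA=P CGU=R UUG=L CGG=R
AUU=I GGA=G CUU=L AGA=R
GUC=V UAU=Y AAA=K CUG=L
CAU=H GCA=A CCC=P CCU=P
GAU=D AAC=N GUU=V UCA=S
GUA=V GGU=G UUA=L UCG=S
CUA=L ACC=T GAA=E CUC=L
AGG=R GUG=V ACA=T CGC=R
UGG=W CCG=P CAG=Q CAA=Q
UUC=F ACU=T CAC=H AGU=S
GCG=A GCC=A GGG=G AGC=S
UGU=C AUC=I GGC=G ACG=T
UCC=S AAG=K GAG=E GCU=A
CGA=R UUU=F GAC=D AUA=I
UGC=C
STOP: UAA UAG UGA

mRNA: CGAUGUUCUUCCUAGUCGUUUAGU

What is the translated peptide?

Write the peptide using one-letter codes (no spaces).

start AUG at pos 2
pos 2: AUG -> M; peptide=M
pos 5: UUC -> F; peptide=MF
pos 8: UUC -> F; peptide=MFF
pos 11: CUA -> L; peptide=MFFL
pos 14: GUC -> V; peptide=MFFLV
pos 17: GUU -> V; peptide=MFFLVV
pos 20: UAG -> STOP

Answer: MFFLVV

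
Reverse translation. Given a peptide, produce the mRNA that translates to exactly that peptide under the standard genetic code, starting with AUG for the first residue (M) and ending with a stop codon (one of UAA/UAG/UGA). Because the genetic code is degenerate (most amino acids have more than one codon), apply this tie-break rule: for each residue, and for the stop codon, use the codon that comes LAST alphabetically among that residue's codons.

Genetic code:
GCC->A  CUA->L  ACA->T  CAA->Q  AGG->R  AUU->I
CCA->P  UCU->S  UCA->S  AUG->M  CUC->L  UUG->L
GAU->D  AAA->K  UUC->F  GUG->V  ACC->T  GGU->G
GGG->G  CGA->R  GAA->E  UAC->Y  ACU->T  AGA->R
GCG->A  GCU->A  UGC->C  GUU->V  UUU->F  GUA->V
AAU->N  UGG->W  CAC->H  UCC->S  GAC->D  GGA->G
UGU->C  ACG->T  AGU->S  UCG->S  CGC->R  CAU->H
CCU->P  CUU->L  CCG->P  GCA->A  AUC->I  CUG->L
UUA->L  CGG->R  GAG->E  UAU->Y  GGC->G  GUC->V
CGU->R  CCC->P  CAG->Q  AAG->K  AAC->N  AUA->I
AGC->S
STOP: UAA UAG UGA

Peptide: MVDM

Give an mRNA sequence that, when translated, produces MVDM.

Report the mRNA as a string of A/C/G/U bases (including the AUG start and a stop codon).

Answer: mRNA: AUGGUUGAUAUGUGA

Derivation:
residue 1: M -> AUG (start codon)
residue 2: V codons sorted = GUA,GUC,GUG,GUU -> pick last = GUU
residue 3: D codons sorted = GAC,GAU -> pick last = GAU
residue 4: M -> AUG (only codon)
terminator: stop codons sorted = UAA,UAG,UGA -> pick last = UGA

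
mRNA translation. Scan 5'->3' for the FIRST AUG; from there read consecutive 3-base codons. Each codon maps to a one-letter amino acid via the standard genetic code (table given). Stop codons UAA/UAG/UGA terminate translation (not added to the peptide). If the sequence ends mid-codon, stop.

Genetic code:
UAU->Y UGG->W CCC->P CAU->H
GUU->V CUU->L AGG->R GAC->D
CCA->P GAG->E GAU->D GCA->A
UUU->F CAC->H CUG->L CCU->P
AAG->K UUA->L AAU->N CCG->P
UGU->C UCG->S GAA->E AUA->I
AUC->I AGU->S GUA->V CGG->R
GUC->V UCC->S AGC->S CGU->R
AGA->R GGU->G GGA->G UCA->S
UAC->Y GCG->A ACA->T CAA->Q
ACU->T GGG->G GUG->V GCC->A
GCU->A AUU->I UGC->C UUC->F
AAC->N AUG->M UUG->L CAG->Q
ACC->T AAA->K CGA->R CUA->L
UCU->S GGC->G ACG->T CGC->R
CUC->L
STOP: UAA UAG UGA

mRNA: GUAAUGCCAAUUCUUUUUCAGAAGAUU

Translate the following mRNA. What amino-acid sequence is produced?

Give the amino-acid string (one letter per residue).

Answer: MPILFQKI

Derivation:
start AUG at pos 3
pos 3: AUG -> M; peptide=M
pos 6: CCA -> P; peptide=MP
pos 9: AUU -> I; peptide=MPI
pos 12: CUU -> L; peptide=MPIL
pos 15: UUU -> F; peptide=MPILF
pos 18: CAG -> Q; peptide=MPILFQ
pos 21: AAG -> K; peptide=MPILFQK
pos 24: AUU -> I; peptide=MPILFQKI
pos 27: only 0 nt remain (<3), stop (end of mRNA)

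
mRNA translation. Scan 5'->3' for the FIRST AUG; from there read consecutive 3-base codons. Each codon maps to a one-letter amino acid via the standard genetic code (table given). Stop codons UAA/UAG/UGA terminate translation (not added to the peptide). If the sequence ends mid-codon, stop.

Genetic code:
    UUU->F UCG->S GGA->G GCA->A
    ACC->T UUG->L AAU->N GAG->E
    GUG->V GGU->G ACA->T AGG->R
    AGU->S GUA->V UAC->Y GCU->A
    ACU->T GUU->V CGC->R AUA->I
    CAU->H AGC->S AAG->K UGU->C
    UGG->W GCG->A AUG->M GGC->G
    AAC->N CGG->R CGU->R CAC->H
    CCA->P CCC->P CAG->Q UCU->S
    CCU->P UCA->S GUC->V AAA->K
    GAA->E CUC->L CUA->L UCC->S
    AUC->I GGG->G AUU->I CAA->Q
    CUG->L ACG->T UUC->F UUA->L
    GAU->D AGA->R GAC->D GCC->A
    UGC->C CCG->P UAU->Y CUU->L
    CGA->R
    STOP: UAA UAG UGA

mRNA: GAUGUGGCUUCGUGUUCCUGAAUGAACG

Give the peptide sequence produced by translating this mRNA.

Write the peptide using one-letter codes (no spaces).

Answer: MWLRVPE

Derivation:
start AUG at pos 1
pos 1: AUG -> M; peptide=M
pos 4: UGG -> W; peptide=MW
pos 7: CUU -> L; peptide=MWL
pos 10: CGU -> R; peptide=MWLR
pos 13: GUU -> V; peptide=MWLRV
pos 16: CCU -> P; peptide=MWLRVP
pos 19: GAA -> E; peptide=MWLRVPE
pos 22: UGA -> STOP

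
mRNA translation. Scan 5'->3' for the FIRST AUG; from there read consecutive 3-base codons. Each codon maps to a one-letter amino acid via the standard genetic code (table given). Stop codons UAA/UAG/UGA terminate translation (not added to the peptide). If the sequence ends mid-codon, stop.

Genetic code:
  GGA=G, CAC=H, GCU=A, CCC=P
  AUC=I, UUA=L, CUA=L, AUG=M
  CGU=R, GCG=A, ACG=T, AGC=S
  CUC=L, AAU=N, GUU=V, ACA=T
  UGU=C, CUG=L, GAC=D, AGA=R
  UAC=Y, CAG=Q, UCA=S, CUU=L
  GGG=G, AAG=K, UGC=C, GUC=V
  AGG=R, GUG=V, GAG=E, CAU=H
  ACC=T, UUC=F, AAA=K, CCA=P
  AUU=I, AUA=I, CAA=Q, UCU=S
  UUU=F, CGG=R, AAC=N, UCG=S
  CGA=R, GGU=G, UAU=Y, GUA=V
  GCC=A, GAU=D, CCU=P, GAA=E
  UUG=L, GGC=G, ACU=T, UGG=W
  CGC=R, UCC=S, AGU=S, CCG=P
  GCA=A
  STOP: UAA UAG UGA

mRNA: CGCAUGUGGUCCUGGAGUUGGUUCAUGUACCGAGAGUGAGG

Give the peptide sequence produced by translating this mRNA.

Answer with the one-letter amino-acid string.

Answer: MWSWSWFMYRE

Derivation:
start AUG at pos 3
pos 3: AUG -> M; peptide=M
pos 6: UGG -> W; peptide=MW
pos 9: UCC -> S; peptide=MWS
pos 12: UGG -> W; peptide=MWSW
pos 15: AGU -> S; peptide=MWSWS
pos 18: UGG -> W; peptide=MWSWSW
pos 21: UUC -> F; peptide=MWSWSWF
pos 24: AUG -> M; peptide=MWSWSWFM
pos 27: UAC -> Y; peptide=MWSWSWFMY
pos 30: CGA -> R; peptide=MWSWSWFMYR
pos 33: GAG -> E; peptide=MWSWSWFMYRE
pos 36: UGA -> STOP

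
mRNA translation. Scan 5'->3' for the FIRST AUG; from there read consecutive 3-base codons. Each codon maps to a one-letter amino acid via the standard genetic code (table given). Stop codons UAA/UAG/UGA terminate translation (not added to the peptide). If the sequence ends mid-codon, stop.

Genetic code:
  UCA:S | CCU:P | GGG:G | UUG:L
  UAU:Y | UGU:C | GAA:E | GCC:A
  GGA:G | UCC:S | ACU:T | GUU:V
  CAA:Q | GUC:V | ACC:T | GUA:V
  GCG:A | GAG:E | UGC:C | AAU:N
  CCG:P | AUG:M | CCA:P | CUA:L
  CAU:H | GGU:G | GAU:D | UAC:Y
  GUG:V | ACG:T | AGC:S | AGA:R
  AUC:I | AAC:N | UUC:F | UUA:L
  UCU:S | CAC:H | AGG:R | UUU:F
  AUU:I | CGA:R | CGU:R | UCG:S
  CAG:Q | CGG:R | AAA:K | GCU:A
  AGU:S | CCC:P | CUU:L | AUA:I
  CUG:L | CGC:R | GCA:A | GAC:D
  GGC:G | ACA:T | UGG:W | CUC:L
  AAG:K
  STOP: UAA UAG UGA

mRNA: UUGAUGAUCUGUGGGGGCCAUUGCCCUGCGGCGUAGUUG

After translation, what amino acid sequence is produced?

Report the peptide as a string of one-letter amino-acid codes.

start AUG at pos 3
pos 3: AUG -> M; peptide=M
pos 6: AUC -> I; peptide=MI
pos 9: UGU -> C; peptide=MIC
pos 12: GGG -> G; peptide=MICG
pos 15: GGC -> G; peptide=MICGG
pos 18: CAU -> H; peptide=MICGGH
pos 21: UGC -> C; peptide=MICGGHC
pos 24: CCU -> P; peptide=MICGGHCP
pos 27: GCG -> A; peptide=MICGGHCPA
pos 30: GCG -> A; peptide=MICGGHCPAA
pos 33: UAG -> STOP

Answer: MICGGHCPAA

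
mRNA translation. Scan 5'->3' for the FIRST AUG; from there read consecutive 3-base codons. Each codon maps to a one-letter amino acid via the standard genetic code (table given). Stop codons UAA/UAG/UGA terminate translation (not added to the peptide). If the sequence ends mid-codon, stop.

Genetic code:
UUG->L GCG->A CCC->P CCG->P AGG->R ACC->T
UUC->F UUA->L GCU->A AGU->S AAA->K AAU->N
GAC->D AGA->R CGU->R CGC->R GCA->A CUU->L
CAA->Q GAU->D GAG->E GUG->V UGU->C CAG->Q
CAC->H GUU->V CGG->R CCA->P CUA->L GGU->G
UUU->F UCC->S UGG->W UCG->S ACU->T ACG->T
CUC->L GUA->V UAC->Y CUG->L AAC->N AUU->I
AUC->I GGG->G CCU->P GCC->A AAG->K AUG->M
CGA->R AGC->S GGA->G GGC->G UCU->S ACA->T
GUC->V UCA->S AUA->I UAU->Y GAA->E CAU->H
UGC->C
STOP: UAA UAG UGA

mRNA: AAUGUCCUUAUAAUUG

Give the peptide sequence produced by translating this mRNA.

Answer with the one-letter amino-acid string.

start AUG at pos 1
pos 1: AUG -> M; peptide=M
pos 4: UCC -> S; peptide=MS
pos 7: UUA -> L; peptide=MSL
pos 10: UAA -> STOP

Answer: MSL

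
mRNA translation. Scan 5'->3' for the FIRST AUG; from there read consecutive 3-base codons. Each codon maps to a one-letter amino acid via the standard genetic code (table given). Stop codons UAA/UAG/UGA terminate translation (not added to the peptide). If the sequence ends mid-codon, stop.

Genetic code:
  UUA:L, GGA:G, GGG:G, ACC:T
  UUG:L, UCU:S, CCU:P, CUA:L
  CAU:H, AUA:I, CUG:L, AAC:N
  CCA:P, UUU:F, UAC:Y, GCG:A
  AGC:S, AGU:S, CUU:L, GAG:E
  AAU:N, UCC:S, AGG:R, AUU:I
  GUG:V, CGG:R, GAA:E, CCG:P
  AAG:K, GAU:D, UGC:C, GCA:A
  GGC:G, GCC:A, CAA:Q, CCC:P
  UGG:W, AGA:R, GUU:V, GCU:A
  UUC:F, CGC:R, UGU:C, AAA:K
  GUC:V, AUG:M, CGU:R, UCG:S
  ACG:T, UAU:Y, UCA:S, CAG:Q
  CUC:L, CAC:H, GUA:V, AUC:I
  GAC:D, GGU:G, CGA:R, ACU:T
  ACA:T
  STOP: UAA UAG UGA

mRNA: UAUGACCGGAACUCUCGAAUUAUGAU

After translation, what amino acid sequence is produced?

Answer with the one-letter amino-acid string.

Answer: MTGTLEL

Derivation:
start AUG at pos 1
pos 1: AUG -> M; peptide=M
pos 4: ACC -> T; peptide=MT
pos 7: GGA -> G; peptide=MTG
pos 10: ACU -> T; peptide=MTGT
pos 13: CUC -> L; peptide=MTGTL
pos 16: GAA -> E; peptide=MTGTLE
pos 19: UUA -> L; peptide=MTGTLEL
pos 22: UGA -> STOP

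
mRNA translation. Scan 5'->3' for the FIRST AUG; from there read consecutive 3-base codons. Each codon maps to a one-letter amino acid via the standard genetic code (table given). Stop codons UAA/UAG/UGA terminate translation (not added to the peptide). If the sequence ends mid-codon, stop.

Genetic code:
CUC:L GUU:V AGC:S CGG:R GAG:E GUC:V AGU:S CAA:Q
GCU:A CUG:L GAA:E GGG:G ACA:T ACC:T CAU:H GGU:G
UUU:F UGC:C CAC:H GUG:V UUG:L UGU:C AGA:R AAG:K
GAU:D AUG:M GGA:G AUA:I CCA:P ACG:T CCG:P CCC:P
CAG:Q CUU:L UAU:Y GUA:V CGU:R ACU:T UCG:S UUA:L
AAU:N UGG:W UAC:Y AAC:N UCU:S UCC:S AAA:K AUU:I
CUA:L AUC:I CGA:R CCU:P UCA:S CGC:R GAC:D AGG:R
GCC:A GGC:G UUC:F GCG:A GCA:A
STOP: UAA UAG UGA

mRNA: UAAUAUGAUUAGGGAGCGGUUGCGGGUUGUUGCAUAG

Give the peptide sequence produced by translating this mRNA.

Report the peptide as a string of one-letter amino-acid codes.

Answer: MIRERLRVVA

Derivation:
start AUG at pos 4
pos 4: AUG -> M; peptide=M
pos 7: AUU -> I; peptide=MI
pos 10: AGG -> R; peptide=MIR
pos 13: GAG -> E; peptide=MIRE
pos 16: CGG -> R; peptide=MIRER
pos 19: UUG -> L; peptide=MIRERL
pos 22: CGG -> R; peptide=MIRERLR
pos 25: GUU -> V; peptide=MIRERLRV
pos 28: GUU -> V; peptide=MIRERLRVV
pos 31: GCA -> A; peptide=MIRERLRVVA
pos 34: UAG -> STOP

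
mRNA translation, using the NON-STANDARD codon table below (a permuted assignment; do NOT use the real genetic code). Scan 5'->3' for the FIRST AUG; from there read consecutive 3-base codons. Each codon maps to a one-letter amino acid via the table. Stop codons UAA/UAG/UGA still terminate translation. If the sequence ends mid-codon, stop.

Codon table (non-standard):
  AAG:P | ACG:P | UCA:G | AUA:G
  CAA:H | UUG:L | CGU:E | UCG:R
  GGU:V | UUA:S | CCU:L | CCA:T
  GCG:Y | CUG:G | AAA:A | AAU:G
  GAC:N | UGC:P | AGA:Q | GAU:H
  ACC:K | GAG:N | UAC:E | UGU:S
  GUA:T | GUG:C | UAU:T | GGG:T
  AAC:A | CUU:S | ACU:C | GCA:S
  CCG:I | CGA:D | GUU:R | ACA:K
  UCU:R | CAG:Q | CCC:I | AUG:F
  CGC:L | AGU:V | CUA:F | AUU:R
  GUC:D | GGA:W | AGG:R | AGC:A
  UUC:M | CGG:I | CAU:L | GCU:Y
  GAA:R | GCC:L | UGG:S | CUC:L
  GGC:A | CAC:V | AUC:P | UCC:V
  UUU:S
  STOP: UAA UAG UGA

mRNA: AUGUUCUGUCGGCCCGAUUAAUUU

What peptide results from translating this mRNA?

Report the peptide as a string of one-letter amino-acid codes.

Answer: FMSIIH

Derivation:
start AUG at pos 0
pos 0: AUG -> F; peptide=F
pos 3: UUC -> M; peptide=FM
pos 6: UGU -> S; peptide=FMS
pos 9: CGG -> I; peptide=FMSI
pos 12: CCC -> I; peptide=FMSII
pos 15: GAU -> H; peptide=FMSIIH
pos 18: UAA -> STOP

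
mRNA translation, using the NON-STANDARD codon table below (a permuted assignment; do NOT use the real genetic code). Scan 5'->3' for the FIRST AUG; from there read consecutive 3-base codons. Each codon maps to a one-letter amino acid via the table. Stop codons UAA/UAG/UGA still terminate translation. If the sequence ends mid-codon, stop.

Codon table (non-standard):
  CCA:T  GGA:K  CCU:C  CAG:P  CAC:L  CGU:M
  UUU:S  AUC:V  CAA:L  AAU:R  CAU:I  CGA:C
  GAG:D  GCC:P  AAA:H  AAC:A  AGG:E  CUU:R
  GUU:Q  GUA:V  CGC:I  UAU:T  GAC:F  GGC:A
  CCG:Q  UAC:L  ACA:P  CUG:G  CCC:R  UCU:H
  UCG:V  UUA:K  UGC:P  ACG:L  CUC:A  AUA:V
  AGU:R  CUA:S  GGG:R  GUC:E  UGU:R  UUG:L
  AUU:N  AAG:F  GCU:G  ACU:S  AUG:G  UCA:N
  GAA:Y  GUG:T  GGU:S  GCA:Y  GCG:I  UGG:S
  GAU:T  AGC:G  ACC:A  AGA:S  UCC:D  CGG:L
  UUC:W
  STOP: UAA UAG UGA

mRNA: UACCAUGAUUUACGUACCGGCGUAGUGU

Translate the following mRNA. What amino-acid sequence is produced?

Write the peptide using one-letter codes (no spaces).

Answer: GNLVQI

Derivation:
start AUG at pos 4
pos 4: AUG -> G; peptide=G
pos 7: AUU -> N; peptide=GN
pos 10: UAC -> L; peptide=GNL
pos 13: GUA -> V; peptide=GNLV
pos 16: CCG -> Q; peptide=GNLVQ
pos 19: GCG -> I; peptide=GNLVQI
pos 22: UAG -> STOP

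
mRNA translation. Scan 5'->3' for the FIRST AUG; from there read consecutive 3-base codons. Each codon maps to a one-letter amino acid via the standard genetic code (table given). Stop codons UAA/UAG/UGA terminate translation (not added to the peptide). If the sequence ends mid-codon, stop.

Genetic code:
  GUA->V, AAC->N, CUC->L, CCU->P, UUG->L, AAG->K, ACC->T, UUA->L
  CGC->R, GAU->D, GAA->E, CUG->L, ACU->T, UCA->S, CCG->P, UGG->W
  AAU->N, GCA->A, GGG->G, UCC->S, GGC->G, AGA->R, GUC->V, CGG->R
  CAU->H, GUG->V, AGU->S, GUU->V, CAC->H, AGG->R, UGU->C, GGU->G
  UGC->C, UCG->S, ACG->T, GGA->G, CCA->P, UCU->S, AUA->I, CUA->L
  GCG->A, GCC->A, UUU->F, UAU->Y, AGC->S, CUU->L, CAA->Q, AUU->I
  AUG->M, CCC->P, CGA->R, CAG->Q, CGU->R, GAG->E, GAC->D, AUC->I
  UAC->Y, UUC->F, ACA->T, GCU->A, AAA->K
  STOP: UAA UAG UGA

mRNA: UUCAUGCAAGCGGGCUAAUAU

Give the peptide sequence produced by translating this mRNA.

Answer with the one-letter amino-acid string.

start AUG at pos 3
pos 3: AUG -> M; peptide=M
pos 6: CAA -> Q; peptide=MQ
pos 9: GCG -> A; peptide=MQA
pos 12: GGC -> G; peptide=MQAG
pos 15: UAA -> STOP

Answer: MQAG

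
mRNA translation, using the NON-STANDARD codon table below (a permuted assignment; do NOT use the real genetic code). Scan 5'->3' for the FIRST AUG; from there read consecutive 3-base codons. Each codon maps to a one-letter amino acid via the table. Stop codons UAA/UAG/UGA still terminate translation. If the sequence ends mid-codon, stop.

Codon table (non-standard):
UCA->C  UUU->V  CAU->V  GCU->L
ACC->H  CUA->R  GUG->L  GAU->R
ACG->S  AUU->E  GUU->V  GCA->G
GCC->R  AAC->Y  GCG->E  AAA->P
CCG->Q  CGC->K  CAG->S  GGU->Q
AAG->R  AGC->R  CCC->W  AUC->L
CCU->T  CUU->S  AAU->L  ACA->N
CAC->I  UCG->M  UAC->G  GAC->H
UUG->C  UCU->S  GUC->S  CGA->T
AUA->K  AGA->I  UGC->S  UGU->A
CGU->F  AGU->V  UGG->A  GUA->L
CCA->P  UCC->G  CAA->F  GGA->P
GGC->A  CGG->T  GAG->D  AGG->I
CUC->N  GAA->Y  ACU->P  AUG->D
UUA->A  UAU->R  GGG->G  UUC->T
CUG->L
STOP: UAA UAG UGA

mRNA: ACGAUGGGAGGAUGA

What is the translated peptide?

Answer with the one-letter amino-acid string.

Answer: DPP

Derivation:
start AUG at pos 3
pos 3: AUG -> D; peptide=D
pos 6: GGA -> P; peptide=DP
pos 9: GGA -> P; peptide=DPP
pos 12: UGA -> STOP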